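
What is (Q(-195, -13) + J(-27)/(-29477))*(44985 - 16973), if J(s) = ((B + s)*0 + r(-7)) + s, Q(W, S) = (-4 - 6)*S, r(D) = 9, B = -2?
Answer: 107342768336/29477 ≈ 3.6416e+6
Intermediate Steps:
Q(W, S) = -10*S
J(s) = 9 + s (J(s) = ((-2 + s)*0 + 9) + s = (0 + 9) + s = 9 + s)
(Q(-195, -13) + J(-27)/(-29477))*(44985 - 16973) = (-10*(-13) + (9 - 27)/(-29477))*(44985 - 16973) = (130 - 18*(-1/29477))*28012 = (130 + 18/29477)*28012 = (3832028/29477)*28012 = 107342768336/29477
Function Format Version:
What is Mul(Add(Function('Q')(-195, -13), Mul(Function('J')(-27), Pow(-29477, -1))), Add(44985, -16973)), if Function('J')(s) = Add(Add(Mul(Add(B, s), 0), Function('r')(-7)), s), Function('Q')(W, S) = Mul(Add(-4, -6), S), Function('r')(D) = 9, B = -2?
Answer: Rational(107342768336, 29477) ≈ 3.6416e+6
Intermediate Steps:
Function('Q')(W, S) = Mul(-10, S)
Function('J')(s) = Add(9, s) (Function('J')(s) = Add(Add(Mul(Add(-2, s), 0), 9), s) = Add(Add(0, 9), s) = Add(9, s))
Mul(Add(Function('Q')(-195, -13), Mul(Function('J')(-27), Pow(-29477, -1))), Add(44985, -16973)) = Mul(Add(Mul(-10, -13), Mul(Add(9, -27), Pow(-29477, -1))), Add(44985, -16973)) = Mul(Add(130, Mul(-18, Rational(-1, 29477))), 28012) = Mul(Add(130, Rational(18, 29477)), 28012) = Mul(Rational(3832028, 29477), 28012) = Rational(107342768336, 29477)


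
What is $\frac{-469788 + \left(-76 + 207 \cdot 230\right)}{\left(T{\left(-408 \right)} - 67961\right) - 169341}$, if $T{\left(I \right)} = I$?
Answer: $\frac{211127}{118855} \approx 1.7763$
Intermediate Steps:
$\frac{-469788 + \left(-76 + 207 \cdot 230\right)}{\left(T{\left(-408 \right)} - 67961\right) - 169341} = \frac{-469788 + \left(-76 + 207 \cdot 230\right)}{\left(-408 - 67961\right) - 169341} = \frac{-469788 + \left(-76 + 47610\right)}{\left(-408 - 67961\right) - 169341} = \frac{-469788 + 47534}{-68369 - 169341} = - \frac{422254}{-237710} = \left(-422254\right) \left(- \frac{1}{237710}\right) = \frac{211127}{118855}$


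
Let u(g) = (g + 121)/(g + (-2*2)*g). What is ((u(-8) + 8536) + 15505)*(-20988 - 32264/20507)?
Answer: -62100424219615/123042 ≈ -5.0471e+8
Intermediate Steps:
u(g) = -(121 + g)/(3*g) (u(g) = (121 + g)/(g - 4*g) = (121 + g)/((-3*g)) = (121 + g)*(-1/(3*g)) = -(121 + g)/(3*g))
((u(-8) + 8536) + 15505)*(-20988 - 32264/20507) = (((⅓)*(-121 - 1*(-8))/(-8) + 8536) + 15505)*(-20988 - 32264/20507) = (((⅓)*(-⅛)*(-121 + 8) + 8536) + 15505)*(-20988 - 32264*1/20507) = (((⅓)*(-⅛)*(-113) + 8536) + 15505)*(-20988 - 32264/20507) = ((113/24 + 8536) + 15505)*(-430433180/20507) = (204977/24 + 15505)*(-430433180/20507) = (577097/24)*(-430433180/20507) = -62100424219615/123042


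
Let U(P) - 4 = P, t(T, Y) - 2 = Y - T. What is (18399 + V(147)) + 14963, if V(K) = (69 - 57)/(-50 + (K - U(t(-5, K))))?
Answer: 2035070/61 ≈ 33362.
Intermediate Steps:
t(T, Y) = 2 + Y - T (t(T, Y) = 2 + (Y - T) = 2 + Y - T)
U(P) = 4 + P
V(K) = -12/61 (V(K) = (69 - 57)/(-50 + (K - (4 + (2 + K - 1*(-5))))) = 12/(-50 + (K - (4 + (2 + K + 5)))) = 12/(-50 + (K - (4 + (7 + K)))) = 12/(-50 + (K - (11 + K))) = 12/(-50 + (K + (-11 - K))) = 12/(-50 - 11) = 12/(-61) = 12*(-1/61) = -12/61)
(18399 + V(147)) + 14963 = (18399 - 12/61) + 14963 = 1122327/61 + 14963 = 2035070/61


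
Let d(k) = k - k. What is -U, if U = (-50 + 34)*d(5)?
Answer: 0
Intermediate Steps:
d(k) = 0
U = 0 (U = (-50 + 34)*0 = -16*0 = 0)
-U = -1*0 = 0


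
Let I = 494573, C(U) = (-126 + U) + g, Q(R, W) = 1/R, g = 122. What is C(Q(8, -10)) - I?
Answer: -3956615/8 ≈ -4.9458e+5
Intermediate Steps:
C(U) = -4 + U (C(U) = (-126 + U) + 122 = -4 + U)
C(Q(8, -10)) - I = (-4 + 1/8) - 1*494573 = (-4 + 1/8) - 494573 = -31/8 - 494573 = -3956615/8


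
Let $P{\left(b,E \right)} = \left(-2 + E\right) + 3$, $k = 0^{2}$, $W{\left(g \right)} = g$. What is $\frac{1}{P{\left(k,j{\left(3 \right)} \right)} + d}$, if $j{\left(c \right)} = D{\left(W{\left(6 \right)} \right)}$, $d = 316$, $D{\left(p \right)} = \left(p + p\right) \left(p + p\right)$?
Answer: $\frac{1}{461} \approx 0.0021692$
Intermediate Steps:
$k = 0$
$D{\left(p \right)} = 4 p^{2}$ ($D{\left(p \right)} = 2 p 2 p = 4 p^{2}$)
$j{\left(c \right)} = 144$ ($j{\left(c \right)} = 4 \cdot 6^{2} = 4 \cdot 36 = 144$)
$P{\left(b,E \right)} = 1 + E$
$\frac{1}{P{\left(k,j{\left(3 \right)} \right)} + d} = \frac{1}{\left(1 + 144\right) + 316} = \frac{1}{145 + 316} = \frac{1}{461}$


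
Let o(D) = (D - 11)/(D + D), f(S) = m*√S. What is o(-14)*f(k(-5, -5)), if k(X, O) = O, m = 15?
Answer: 375*I*√5/28 ≈ 29.947*I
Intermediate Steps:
f(S) = 15*√S
o(D) = (-11 + D)/(2*D) (o(D) = (-11 + D)/((2*D)) = (-11 + D)*(1/(2*D)) = (-11 + D)/(2*D))
o(-14)*f(k(-5, -5)) = ((½)*(-11 - 14)/(-14))*(15*√(-5)) = ((½)*(-1/14)*(-25))*(15*(I*√5)) = 25*(15*I*√5)/28 = 375*I*√5/28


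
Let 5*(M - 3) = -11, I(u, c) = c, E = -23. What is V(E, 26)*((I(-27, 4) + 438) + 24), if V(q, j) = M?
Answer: 1864/5 ≈ 372.80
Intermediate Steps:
M = ⅘ (M = 3 + (⅕)*(-11) = 3 - 11/5 = ⅘ ≈ 0.80000)
V(q, j) = ⅘
V(E, 26)*((I(-27, 4) + 438) + 24) = 4*((4 + 438) + 24)/5 = 4*(442 + 24)/5 = (⅘)*466 = 1864/5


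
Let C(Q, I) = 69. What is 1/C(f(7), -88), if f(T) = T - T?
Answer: 1/69 ≈ 0.014493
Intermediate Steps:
f(T) = 0
1/C(f(7), -88) = 1/69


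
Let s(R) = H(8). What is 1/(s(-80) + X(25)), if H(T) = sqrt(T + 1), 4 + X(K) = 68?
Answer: 1/67 ≈ 0.014925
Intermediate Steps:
X(K) = 64 (X(K) = -4 + 68 = 64)
H(T) = sqrt(1 + T)
s(R) = 3 (s(R) = sqrt(1 + 8) = sqrt(9) = 3)
1/(s(-80) + X(25)) = 1/(3 + 64) = 1/67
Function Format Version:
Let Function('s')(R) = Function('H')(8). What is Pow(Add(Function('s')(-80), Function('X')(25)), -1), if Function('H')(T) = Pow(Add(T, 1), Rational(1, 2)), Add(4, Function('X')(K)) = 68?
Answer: Rational(1, 67) ≈ 0.014925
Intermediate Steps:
Function('X')(K) = 64 (Function('X')(K) = Add(-4, 68) = 64)
Function('H')(T) = Pow(Add(1, T), Rational(1, 2))
Function('s')(R) = 3 (Function('s')(R) = Pow(Add(1, 8), Rational(1, 2)) = Pow(9, Rational(1, 2)) = 3)
Pow(Add(Function('s')(-80), Function('X')(25)), -1) = Pow(Add(3, 64), -1) = Pow(67, -1) = Rational(1, 67)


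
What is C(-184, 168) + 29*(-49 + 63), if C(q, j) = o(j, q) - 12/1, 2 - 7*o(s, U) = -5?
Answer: 395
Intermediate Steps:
o(s, U) = 1 (o(s, U) = 2/7 - ⅐*(-5) = 2/7 + 5/7 = 1)
C(q, j) = -11 (C(q, j) = 1 - 12/1 = 1 - 12*1 = 1 - 12 = -11)
C(-184, 168) + 29*(-49 + 63) = -11 + 29*(-49 + 63) = -11 + 29*14 = -11 + 406 = 395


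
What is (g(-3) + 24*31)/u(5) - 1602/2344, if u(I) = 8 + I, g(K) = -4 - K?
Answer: 860383/15236 ≈ 56.470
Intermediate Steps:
(g(-3) + 24*31)/u(5) - 1602/2344 = ((-4 - 1*(-3)) + 24*31)/(8 + 5) - 1602/2344 = ((-4 + 3) + 744)/13 - 1602*1/2344 = (-1 + 744)*(1/13) - 801/1172 = 743*(1/13) - 801/1172 = 743/13 - 801/1172 = 860383/15236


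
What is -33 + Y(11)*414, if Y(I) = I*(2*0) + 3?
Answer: 1209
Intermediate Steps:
Y(I) = 3 (Y(I) = I*0 + 3 = 0 + 3 = 3)
-33 + Y(11)*414 = -33 + 3*414 = -33 + 1242 = 1209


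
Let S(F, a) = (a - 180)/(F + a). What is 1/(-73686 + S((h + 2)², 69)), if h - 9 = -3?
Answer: -133/9800349 ≈ -1.3571e-5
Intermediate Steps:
h = 6 (h = 9 - 3 = 6)
S(F, a) = (-180 + a)/(F + a)
1/(-73686 + S((h + 2)², 69)) = 1/(-73686 + (-180 + 69)/((6 + 2)² + 69)) = 1/(-73686 - 111/(8² + 69)) = 1/(-73686 - 111/(64 + 69)) = 1/(-73686 - 111/133) = 1/(-9800349/133) = -133/9800349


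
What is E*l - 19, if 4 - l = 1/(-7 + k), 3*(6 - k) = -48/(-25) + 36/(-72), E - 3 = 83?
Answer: 84725/221 ≈ 383.37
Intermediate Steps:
E = 86 (E = 3 + 83 = 86)
k = 829/150 (k = 6 - (-48/(-25) + 36/(-72))/3 = 6 - (-48*(-1/25) + 36*(-1/72))/3 = 6 - (48/25 - 1/2)/3 = 6 - 1/3*71/50 = 6 - 71/150 = 829/150 ≈ 5.5267)
l = 1034/221 (l = 4 - 1/(-7 + 829/150) = 4 - 1/(-221/150) = 4 - 1*(-150/221) = 4 + 150/221 = 1034/221 ≈ 4.6787)
E*l - 19 = 86*(1034/221) - 19 = 88924/221 - 19 = 84725/221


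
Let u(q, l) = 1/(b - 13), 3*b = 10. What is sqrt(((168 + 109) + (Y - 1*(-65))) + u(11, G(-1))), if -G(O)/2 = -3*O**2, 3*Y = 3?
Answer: 2*sqrt(72094)/29 ≈ 18.517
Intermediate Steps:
b = 10/3 (b = (1/3)*10 = 10/3 ≈ 3.3333)
Y = 1 (Y = (1/3)*3 = 1)
G(O) = 6*O**2 (G(O) = -(-6)*O**2 = 6*O**2)
u(q, l) = -3/29 (u(q, l) = 1/(10/3 - 13) = 1/(-29/3) = -3/29)
sqrt(((168 + 109) + (Y - 1*(-65))) + u(11, G(-1))) = sqrt(((168 + 109) + (1 - 1*(-65))) - 3/29) = sqrt((277 + (1 + 65)) - 3/29) = sqrt((277 + 66) - 3/29) = sqrt(343 - 3/29) = sqrt(9944/29) = 2*sqrt(72094)/29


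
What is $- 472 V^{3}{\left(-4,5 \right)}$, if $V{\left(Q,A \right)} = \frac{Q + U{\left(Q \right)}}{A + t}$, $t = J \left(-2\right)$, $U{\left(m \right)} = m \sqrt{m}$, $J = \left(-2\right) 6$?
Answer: $- \frac{332288}{24389} - \frac{60416 i}{24389} \approx -13.624 - 2.4772 i$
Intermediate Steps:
$J = -12$
$U{\left(m \right)} = m^{\frac{3}{2}}$
$t = 24$ ($t = \left(-12\right) \left(-2\right) = 24$)
$V{\left(Q,A \right)} = \frac{Q + Q^{\frac{3}{2}}}{24 + A}$ ($V{\left(Q,A \right)} = \frac{Q + Q^{\frac{3}{2}}}{A + 24} = \frac{Q + Q^{\frac{3}{2}}}{24 + A}$)
$- 472 V^{3}{\left(-4,5 \right)} = - 472 \left(\frac{-4 + \left(-4\right)^{\frac{3}{2}}}{24 + 5}\right)^{3} = - 472 \left(\frac{-4 - 8 i}{29}\right)^{3} = - 472 \left(- \frac{4}{29} - \frac{8 i}{29}\right)^{3}$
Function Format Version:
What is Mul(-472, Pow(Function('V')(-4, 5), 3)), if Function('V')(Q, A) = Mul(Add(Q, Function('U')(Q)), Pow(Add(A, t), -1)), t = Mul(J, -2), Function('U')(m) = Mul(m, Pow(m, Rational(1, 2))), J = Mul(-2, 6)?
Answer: Add(Rational(-332288, 24389), Mul(Rational(-60416, 24389), I)) ≈ Add(-13.624, Mul(-2.4772, I))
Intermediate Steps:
J = -12
Function('U')(m) = Pow(m, Rational(3, 2))
t = 24 (t = Mul(-12, -2) = 24)
Function('V')(Q, A) = Mul(Pow(Add(24, A), -1), Add(Q, Pow(Q, Rational(3, 2)))) (Function('V')(Q, A) = Mul(Add(Q, Pow(Q, Rational(3, 2))), Pow(Add(A, 24), -1)) = Mul(Add(Q, Pow(Q, Rational(3, 2))), Pow(Add(24, A), -1)) = Mul(Pow(Add(24, A), -1), Add(Q, Pow(Q, Rational(3, 2)))))
Mul(-472, Pow(Function('V')(-4, 5), 3)) = Mul(-472, Pow(Mul(Pow(Add(24, 5), -1), Add(-4, Pow(-4, Rational(3, 2)))), 3)) = Mul(-472, Pow(Mul(Pow(29, -1), Add(-4, Mul(-8, I))), 3)) = Mul(-472, Pow(Mul(Rational(1, 29), Add(-4, Mul(-8, I))), 3)) = Mul(-472, Pow(Add(Rational(-4, 29), Mul(Rational(-8, 29), I)), 3))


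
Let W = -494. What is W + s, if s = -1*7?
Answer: -501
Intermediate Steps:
s = -7
W + s = -494 - 7 = -501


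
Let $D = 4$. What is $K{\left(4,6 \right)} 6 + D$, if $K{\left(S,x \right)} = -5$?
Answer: $-26$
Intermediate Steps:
$K{\left(4,6 \right)} 6 + D = \left(-5\right) 6 + 4 = -30 + 4 = -26$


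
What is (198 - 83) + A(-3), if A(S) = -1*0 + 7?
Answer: 122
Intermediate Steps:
A(S) = 7 (A(S) = 0 + 7 = 7)
(198 - 83) + A(-3) = (198 - 83) + 7 = 115 + 7 = 122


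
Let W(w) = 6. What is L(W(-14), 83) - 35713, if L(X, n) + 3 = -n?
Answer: -35799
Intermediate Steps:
L(X, n) = -3 - n
L(W(-14), 83) - 35713 = (-3 - 1*83) - 35713 = (-3 - 83) - 35713 = -86 - 35713 = -35799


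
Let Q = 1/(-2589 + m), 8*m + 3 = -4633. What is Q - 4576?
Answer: -28998114/6337 ≈ -4576.0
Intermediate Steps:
m = -1159/2 (m = -3/8 + (⅛)*(-4633) = -3/8 - 4633/8 = -1159/2 ≈ -579.50)
Q = -2/6337 (Q = 1/(-2589 - 1159/2) = 1/(-6337/2) = -2/6337 ≈ -0.00031561)
Q - 4576 = -2/6337 - 4576 = -28998114/6337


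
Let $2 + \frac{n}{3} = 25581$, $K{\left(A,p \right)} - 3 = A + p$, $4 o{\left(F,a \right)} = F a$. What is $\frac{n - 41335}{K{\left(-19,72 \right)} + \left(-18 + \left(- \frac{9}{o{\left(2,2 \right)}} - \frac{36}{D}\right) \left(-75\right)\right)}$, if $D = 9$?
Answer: $\frac{35402}{1013} \approx 34.948$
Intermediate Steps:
$o{\left(F,a \right)} = \frac{F a}{4}$
$K{\left(A,p \right)} = 3 + A + p$ ($K{\left(A,p \right)} = 3 + \left(A + p\right) = 3 + A + p$)
$n = 76737$ ($n = -6 + 3 \cdot 25581 = -6 + 76743 = 76737$)
$\frac{n - 41335}{K{\left(-19,72 \right)} + \left(-18 + \left(- \frac{9}{o{\left(2,2 \right)}} - \frac{36}{D}\right) \left(-75\right)\right)} = \frac{76737 - 41335}{\left(3 - 19 + 72\right) - \left(18 - \left(- \frac{9}{\frac{1}{4} \cdot 2 \cdot 2} - \frac{36}{9}\right) \left(-75\right)\right)} = \frac{35402}{56 - \left(18 - \left(- \frac{9}{1} - 4\right) \left(-75\right)\right)} = \frac{35402}{56 - \left(18 - \left(\left(-9\right) 1 - 4\right) \left(-75\right)\right)} = \frac{35402}{56 - \left(18 - \left(-9 - 4\right) \left(-75\right)\right)} = \frac{35402}{56 - -957} = \frac{35402}{56 + \left(-18 + 975\right)} = \frac{35402}{56 + 957} = \frac{35402}{1013}$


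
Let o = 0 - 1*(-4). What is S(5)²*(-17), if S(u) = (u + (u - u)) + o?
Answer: -1377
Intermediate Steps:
o = 4 (o = 0 + 4 = 4)
S(u) = 4 + u (S(u) = (u + (u - u)) + 4 = (u + 0) + 4 = u + 4 = 4 + u)
S(5)²*(-17) = (4 + 5)²*(-17) = 9²*(-17) = 81*(-17) = -1377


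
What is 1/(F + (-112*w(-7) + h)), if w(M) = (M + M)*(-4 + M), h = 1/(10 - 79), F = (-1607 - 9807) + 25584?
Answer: -69/212383 ≈ -0.00032488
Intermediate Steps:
F = 14170 (F = -11414 + 25584 = 14170)
h = -1/69 (h = 1/(-69) = -1/69 ≈ -0.014493)
w(M) = 2*M*(-4 + M) (w(M) = (2*M)*(-4 + M) = 2*M*(-4 + M))
1/(F + (-112*w(-7) + h)) = 1/(14170 + (-224*(-7)*(-4 - 7) - 1/69)) = 1/(14170 + (-224*(-7)*(-11) - 1/69)) = 1/(14170 + (-112*154 - 1/69)) = 1/(14170 + (-17248 - 1/69)) = 1/(14170 - 1190113/69) = 1/(-212383/69) = -69/212383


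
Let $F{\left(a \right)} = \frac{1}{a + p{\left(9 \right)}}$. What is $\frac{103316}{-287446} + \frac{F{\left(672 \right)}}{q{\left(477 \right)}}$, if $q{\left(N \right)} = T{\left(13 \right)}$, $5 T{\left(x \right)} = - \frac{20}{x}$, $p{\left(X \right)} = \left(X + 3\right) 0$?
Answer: $- \frac{140725103}{386327424} \approx -0.36426$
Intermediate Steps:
$p{\left(X \right)} = 0$ ($p{\left(X \right)} = \left(3 + X\right) 0 = 0$)
$F{\left(a \right)} = \frac{1}{a}$ ($F{\left(a \right)} = \frac{1}{a + 0} = \frac{1}{a}$)
$T{\left(x \right)} = - \frac{4}{x}$ ($T{\left(x \right)} = \frac{\left(-20\right) \frac{1}{x}}{5} = - \frac{4}{x}$)
$q{\left(N \right)} = - \frac{4}{13}$
$\frac{103316}{-287446} + \frac{F{\left(672 \right)}}{q{\left(477 \right)}} = \frac{103316}{-287446} + \frac{1}{672 \left(- \frac{4}{13}\right)} = 103316 \left(- \frac{1}{287446}\right) + \frac{1}{672} \left(- \frac{13}{4}\right) = - \frac{51658}{143723} - \frac{13}{2688} = - \frac{140725103}{386327424}$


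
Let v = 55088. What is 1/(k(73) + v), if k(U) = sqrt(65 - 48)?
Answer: 55088/3034687727 - sqrt(17)/3034687727 ≈ 1.8151e-5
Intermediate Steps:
k(U) = sqrt(17)
1/(k(73) + v) = 1/(sqrt(17) + 55088) = 1/(55088 + sqrt(17))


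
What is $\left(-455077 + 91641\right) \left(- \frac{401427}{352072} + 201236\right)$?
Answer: $- \frac{6437283788916335}{88018} \approx -7.3136 \cdot 10^{10}$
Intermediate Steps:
$\left(-455077 + 91641\right) \left(- \frac{401427}{352072} + 201236\right) = - 363436 \left(\left(-401427\right) \frac{1}{352072} + 201236\right) = - 363436 \left(- \frac{401427}{352072} + 201236\right) = \left(-363436\right) \frac{70849159565}{352072} = - \frac{6437283788916335}{88018}$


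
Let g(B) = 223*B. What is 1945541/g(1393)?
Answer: 1945541/310639 ≈ 6.2630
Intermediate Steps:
1945541/g(1393) = 1945541/((223*1393)) = 1945541/310639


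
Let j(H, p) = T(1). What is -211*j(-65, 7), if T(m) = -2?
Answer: 422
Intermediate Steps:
j(H, p) = -2
-211*j(-65, 7) = -211*(-2) = 422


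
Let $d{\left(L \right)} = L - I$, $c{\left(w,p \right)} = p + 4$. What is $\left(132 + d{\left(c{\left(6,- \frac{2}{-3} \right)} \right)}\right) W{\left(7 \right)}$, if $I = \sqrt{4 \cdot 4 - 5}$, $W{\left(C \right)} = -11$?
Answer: $- \frac{4510}{3} + 11 \sqrt{11} \approx -1466.8$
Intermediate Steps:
$c{\left(w,p \right)} = 4 + p$
$I = \sqrt{11}$ ($I = \sqrt{16 - 5} = \sqrt{11} \approx 3.3166$)
$d{\left(L \right)} = L - \sqrt{11}$
$\left(132 + d{\left(c{\left(6,- \frac{2}{-3} \right)} \right)}\right) W{\left(7 \right)} = \left(132 - \left(-4 - \frac{2}{3} + \sqrt{11}\right)\right) \left(-11\right) = \left(132 + \left(\left(4 - - \frac{2}{3}\right) - \sqrt{11}\right)\right) \left(-11\right) = \left(132 + \left(\left(4 + \frac{2}{3}\right) - \sqrt{11}\right)\right) \left(-11\right) = \left(132 + \left(\frac{14}{3} - \sqrt{11}\right)\right) \left(-11\right) = \left(\frac{410}{3} - \sqrt{11}\right) \left(-11\right) = - \frac{4510}{3} + 11 \sqrt{11}$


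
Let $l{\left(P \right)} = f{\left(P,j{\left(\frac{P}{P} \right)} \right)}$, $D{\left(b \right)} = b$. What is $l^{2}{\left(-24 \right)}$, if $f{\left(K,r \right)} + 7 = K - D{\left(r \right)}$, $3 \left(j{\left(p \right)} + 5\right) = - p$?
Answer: $\frac{5929}{9} \approx 658.78$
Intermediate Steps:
$j{\left(p \right)} = -5 - \frac{p}{3}$ ($j{\left(p \right)} = -5 + \frac{\left(-1\right) p}{3} = -5 - \frac{p}{3}$)
$f{\left(K,r \right)} = -7 + K - r$ ($f{\left(K,r \right)} = -7 + \left(K - r\right) = -7 + K - r$)
$l{\left(P \right)} = - \frac{5}{3} + P$ ($l{\left(P \right)} = -7 + P - \left(-5 - \frac{P \frac{1}{P}}{3}\right) = -7 + P - \left(-5 - \frac{1}{3}\right) = -7 + P - - \frac{16}{3} = -7 + P + \frac{16}{3} = - \frac{5}{3} + P$)
$l^{2}{\left(-24 \right)} = \left(- \frac{5}{3} - 24\right)^{2} = \left(- \frac{77}{3}\right)^{2} = \frac{5929}{9}$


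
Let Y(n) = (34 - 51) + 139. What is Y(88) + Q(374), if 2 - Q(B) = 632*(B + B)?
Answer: -472612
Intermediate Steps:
Y(n) = 122 (Y(n) = -17 + 139 = 122)
Q(B) = 2 - 1264*B (Q(B) = 2 - 632*(B + B) = 2 - 632*2*B = 2 - 1264*B)
Y(88) + Q(374) = 122 + (2 - 1264*374) = 122 + (2 - 472736) = 122 - 472734 = -472612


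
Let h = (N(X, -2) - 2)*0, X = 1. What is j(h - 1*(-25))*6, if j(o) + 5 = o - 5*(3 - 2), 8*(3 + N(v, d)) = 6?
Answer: 90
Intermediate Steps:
N(v, d) = -9/4 (N(v, d) = -3 + (1/8)*6 = -3 + 3/4 = -9/4)
h = 0 (h = (-9/4 - 2)*0 = -17/4*0 = 0)
j(o) = -10 + o (j(o) = -5 + (o - 5*(3 - 2)) = -5 + (o - 5*1) = -5 + (o - 5) = -5 + (-5 + o) = -10 + o)
j(h - 1*(-25))*6 = (-10 + (0 - 1*(-25)))*6 = (-10 + (0 + 25))*6 = (-10 + 25)*6 = 15*6 = 90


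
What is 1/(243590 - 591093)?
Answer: -1/347503 ≈ -2.8777e-6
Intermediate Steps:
1/(243590 - 591093) = 1/(-347503) = -1/347503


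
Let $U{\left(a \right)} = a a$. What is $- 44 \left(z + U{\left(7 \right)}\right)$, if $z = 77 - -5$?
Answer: $-5764$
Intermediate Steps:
$z = 82$ ($z = 77 + 5 = 82$)
$U{\left(a \right)} = a^{2}$
$- 44 \left(z + U{\left(7 \right)}\right) = - 44 \left(82 + 7^{2}\right) = - 44 \left(82 + 49\right) = \left(-44\right) 131 = -5764$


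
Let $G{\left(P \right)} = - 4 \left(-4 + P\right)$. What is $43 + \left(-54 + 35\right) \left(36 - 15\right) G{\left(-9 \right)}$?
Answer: $-20705$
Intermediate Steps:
$G{\left(P \right)} = 16 - 4 P$
$43 + \left(-54 + 35\right) \left(36 - 15\right) G{\left(-9 \right)} = 43 + \left(-54 + 35\right) \left(36 - 15\right) \left(16 - -36\right) = 43 + \left(-19\right) 21 \left(16 + 36\right) = 43 - 20748 = -20705$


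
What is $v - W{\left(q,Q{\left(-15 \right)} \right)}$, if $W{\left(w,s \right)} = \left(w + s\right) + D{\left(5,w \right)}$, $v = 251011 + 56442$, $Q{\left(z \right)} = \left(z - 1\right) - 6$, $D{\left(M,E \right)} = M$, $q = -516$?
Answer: $307986$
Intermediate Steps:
$Q{\left(z \right)} = -7 + z$ ($Q{\left(z \right)} = \left(-1 + z\right) - 6 = -7 + z$)
$v = 307453$
$W{\left(w,s \right)} = 5 + s + w$ ($W{\left(w,s \right)} = \left(w + s\right) + 5 = \left(s + w\right) + 5 = 5 + s + w$)
$v - W{\left(q,Q{\left(-15 \right)} \right)} = 307453 - \left(5 - 22 - 516\right) = 307453 - -533 = 307453 + 533 = 307986$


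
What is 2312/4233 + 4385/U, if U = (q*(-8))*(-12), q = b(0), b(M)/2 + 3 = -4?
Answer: -101009/37184 ≈ -2.7165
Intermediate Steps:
b(M) = -14 (b(M) = -6 + 2*(-4) = -6 - 8 = -14)
q = -14
U = -1344 (U = -14*(-8)*(-12) = 112*(-12) = -1344)
2312/4233 + 4385/U = 2312/4233 + 4385/(-1344) = 2312*(1/4233) + 4385*(-1/1344) = 136/249 - 4385/1344 = -101009/37184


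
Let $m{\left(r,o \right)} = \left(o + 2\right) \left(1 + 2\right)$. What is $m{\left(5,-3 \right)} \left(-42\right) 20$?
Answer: $2520$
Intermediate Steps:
$m{\left(r,o \right)} = 6 + 3 o$ ($m{\left(r,o \right)} = \left(2 + o\right) 3 = 6 + 3 o$)
$m{\left(5,-3 \right)} \left(-42\right) 20 = \left(6 + 3 \left(-3\right)\right) \left(-42\right) 20 = \left(6 - 9\right) \left(-42\right) 20 = \left(-3\right) \left(-42\right) 20 = 126 \cdot 20 = 2520$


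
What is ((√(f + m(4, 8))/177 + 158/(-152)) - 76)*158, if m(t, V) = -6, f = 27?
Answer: -462545/38 + 158*√21/177 ≈ -12168.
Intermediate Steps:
((√(f + m(4, 8))/177 + 158/(-152)) - 76)*158 = ((√(27 - 6)/177 + 158/(-152)) - 76)*158 = ((√21*(1/177) + 158*(-1/152)) - 76)*158 = ((√21/177 - 79/76) - 76)*158 = ((-79/76 + √21/177) - 76)*158 = (-5855/76 + √21/177)*158 = -462545/38 + 158*√21/177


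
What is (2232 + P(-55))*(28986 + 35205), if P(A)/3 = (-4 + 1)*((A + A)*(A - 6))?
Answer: -3733220178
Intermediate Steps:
P(A) = -18*A*(-6 + A) (P(A) = 3*((-4 + 1)*((A + A)*(A - 6))) = 3*(-3*2*A*(-6 + A)) = 3*(-6*A*(-6 + A)) = -18*A*(-6 + A))
(2232 + P(-55))*(28986 + 35205) = (2232 + 18*(-55)*(6 - 1*(-55)))*(28986 + 35205) = (2232 + 18*(-55)*(6 + 55))*64191 = (2232 + 18*(-55)*61)*64191 = (2232 - 60390)*64191 = -58158*64191 = -3733220178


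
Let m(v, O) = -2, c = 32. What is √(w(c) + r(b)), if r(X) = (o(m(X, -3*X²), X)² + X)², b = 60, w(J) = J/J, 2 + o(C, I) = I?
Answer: √11723777 ≈ 3424.0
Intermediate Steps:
o(C, I) = -2 + I
w(J) = 1
r(X) = (X + (-2 + X)²)² (r(X) = ((-2 + X)² + X)² = (X + (-2 + X)²)²)
√(w(c) + r(b)) = √(1 + (60 + (-2 + 60)²)²) = √(1 + (60 + 58²)²) = √(1 + (60 + 3364)²) = √(1 + 3424²) = √(1 + 11723776) = √11723777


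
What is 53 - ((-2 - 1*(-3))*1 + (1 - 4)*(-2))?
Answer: 46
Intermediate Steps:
53 - ((-2 - 1*(-3))*1 + (1 - 4)*(-2)) = 53 - ((-2 + 3)*1 - 3*(-2)) = 53 - (1*1 + 6) = 53 - (1 + 6) = 53 - 1*7 = 53 - 7 = 46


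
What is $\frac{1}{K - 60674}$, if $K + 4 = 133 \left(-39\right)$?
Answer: $- \frac{1}{65865} \approx -1.5183 \cdot 10^{-5}$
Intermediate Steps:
$K = -5191$ ($K = -4 + 133 \left(-39\right) = -4 - 5187 = -5191$)
$\frac{1}{K - 60674} = \frac{1}{-5191 - 60674} = \frac{1}{-65865} = - \frac{1}{65865}$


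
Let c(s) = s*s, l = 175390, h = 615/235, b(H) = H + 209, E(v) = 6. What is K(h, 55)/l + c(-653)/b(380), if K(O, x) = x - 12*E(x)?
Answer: 74787864497/103304710 ≈ 723.95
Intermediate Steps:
b(H) = 209 + H
h = 123/47 (h = 615*(1/235) = 123/47 ≈ 2.6170)
K(O, x) = -72 + x (K(O, x) = x - 12*6 = x - 72 = -72 + x)
c(s) = s²
K(h, 55)/l + c(-653)/b(380) = (-72 + 55)/175390 + (-653)²/(209 + 380) = -17*1/175390 + 426409/589 = -17/175390 + 426409*(1/589) = -17/175390 + 426409/589 = 74787864497/103304710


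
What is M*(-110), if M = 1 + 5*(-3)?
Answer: 1540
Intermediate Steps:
M = -14 (M = 1 - 15 = -14)
M*(-110) = -14*(-110) = 1540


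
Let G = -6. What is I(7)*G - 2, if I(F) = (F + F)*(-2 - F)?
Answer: 754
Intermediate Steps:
I(F) = 2*F*(-2 - F) (I(F) = (2*F)*(-2 - F) = 2*F*(-2 - F))
I(7)*G - 2 = -2*7*(2 + 7)*(-6) - 2 = -2*7*9*(-6) - 2 = -126*(-6) - 2 = 756 - 2 = 754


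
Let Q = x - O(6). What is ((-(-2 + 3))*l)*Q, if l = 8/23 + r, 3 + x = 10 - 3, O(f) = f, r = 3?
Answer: 154/23 ≈ 6.6956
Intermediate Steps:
x = 4 (x = -3 + (10 - 3) = -3 + 7 = 4)
Q = -2 (Q = 4 - 1*6 = 4 - 6 = -2)
l = 77/23 (l = 8/23 + 3 = 77/23 ≈ 3.3478)
((-(-2 + 3))*l)*Q = (-(-2 + 3)*(77/23))*(-2) = (-1*1*(77/23))*(-2) = -1*77/23*(-2) = -77/23*(-2) = 154/23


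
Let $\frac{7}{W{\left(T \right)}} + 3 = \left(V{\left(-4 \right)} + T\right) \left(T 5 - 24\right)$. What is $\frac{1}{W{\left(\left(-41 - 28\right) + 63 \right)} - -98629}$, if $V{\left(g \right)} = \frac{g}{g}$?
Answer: $\frac{267}{26333950} \approx 1.0139 \cdot 10^{-5}$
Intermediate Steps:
$V{\left(g \right)} = 1$
$W{\left(T \right)} = \frac{7}{-3 + \left(1 + T\right) \left(-24 + 5 T\right)}$ ($W{\left(T \right)} = \frac{7}{-3 + \left(1 + T\right) \left(T 5 - 24\right)} = \frac{7}{-3 + \left(1 + T\right) \left(5 T - 24\right)} = \frac{7}{-3 + \left(1 + T\right) \left(-24 + 5 T\right)}$)
$\frac{1}{W{\left(\left(-41 - 28\right) + 63 \right)} - -98629} = \frac{1}{\frac{7}{-27 - 19 \left(\left(-41 - 28\right) + 63\right) + 5 \left(\left(-41 - 28\right) + 63\right)^{2}} - -98629} = \frac{1}{\frac{7}{-27 - 19 \left(\left(-41 - 28\right) + 63\right) + 5 \left(\left(-41 - 28\right) + 63\right)^{2}} + 98629} = \frac{1}{\frac{7}{-27 - 19 \left(-69 + 63\right) + 5 \left(-69 + 63\right)^{2}} + 98629} = \frac{1}{\frac{7}{-27 - -114 + 5 \left(-6\right)^{2}} + 98629} = \frac{1}{\frac{7}{-27 + 114 + 5 \cdot 36} + 98629} = \frac{1}{\frac{7}{-27 + 114 + 180} + 98629} = \frac{1}{\frac{7}{267} + 98629} = \frac{1}{\frac{26333950}{267}} = \frac{267}{26333950}$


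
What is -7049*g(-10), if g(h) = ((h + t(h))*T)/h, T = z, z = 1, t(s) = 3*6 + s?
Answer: -7049/5 ≈ -1409.8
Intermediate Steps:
t(s) = 18 + s
T = 1
g(h) = (18 + 2*h)/h (g(h) = ((h + (18 + h))*1)/h = ((18 + 2*h)*1)/h = (18 + 2*h)/h)
-7049*g(-10) = -7049*(2 + 18/(-10)) = -7049*(2 + 18*(-⅒)) = -7049*(2 - 9/5) = -7049*⅕ = -7049/5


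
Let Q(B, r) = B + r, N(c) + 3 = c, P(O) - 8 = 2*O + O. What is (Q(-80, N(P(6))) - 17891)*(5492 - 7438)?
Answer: 34926808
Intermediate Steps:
P(O) = 8 + 3*O (P(O) = 8 + (2*O + O) = 8 + 3*O)
N(c) = -3 + c
(Q(-80, N(P(6))) - 17891)*(5492 - 7438) = ((-80 + (-3 + (8 + 3*6))) - 17891)*(5492 - 7438) = ((-80 + (-3 + (8 + 18))) - 17891)*(-1946) = ((-80 + (-3 + 26)) - 17891)*(-1946) = ((-80 + 23) - 17891)*(-1946) = (-57 - 17891)*(-1946) = -17948*(-1946) = 34926808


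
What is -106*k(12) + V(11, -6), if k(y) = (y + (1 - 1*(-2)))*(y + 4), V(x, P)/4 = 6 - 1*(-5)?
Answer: -25396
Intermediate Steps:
V(x, P) = 44 (V(x, P) = 4*(6 - 1*(-5)) = 4*(6 + 5) = 4*11 = 44)
k(y) = (3 + y)*(4 + y) (k(y) = (y + (1 + 2))*(4 + y) = (y + 3)*(4 + y) = (3 + y)*(4 + y))
-106*k(12) + V(11, -6) = -106*(12 + 12**2 + 7*12) + 44 = -106*(12 + 144 + 84) + 44 = -106*240 + 44 = -25440 + 44 = -25396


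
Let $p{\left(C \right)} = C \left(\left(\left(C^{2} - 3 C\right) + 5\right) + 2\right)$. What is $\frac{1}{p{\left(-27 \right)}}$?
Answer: $- \frac{1}{22059} \approx -4.5333 \cdot 10^{-5}$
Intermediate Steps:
$p{\left(C \right)} = C \left(7 + C^{2} - 3 C\right)$ ($p{\left(C \right)} = C \left(\left(5 + C^{2} - 3 C\right) + 2\right) = C \left(7 + C^{2} - 3 C\right)$)
$\frac{1}{p{\left(-27 \right)}} = \frac{1}{\left(-27\right) \left(7 + \left(-27\right)^{2} - -81\right)} = \frac{1}{\left(-27\right) \left(7 + 729 + 81\right)} = \frac{1}{\left(-27\right) 817} = \frac{1}{-22059} = - \frac{1}{22059}$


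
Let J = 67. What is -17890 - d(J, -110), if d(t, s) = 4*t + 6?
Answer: -18164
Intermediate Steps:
d(t, s) = 6 + 4*t
-17890 - d(J, -110) = -17890 - (6 + 4*67) = -17890 - (6 + 268) = -17890 - 1*274 = -17890 - 274 = -18164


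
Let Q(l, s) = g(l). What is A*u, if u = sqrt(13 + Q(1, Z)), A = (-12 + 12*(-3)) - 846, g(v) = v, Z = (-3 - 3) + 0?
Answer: -894*sqrt(14) ≈ -3345.0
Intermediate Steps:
Z = -6 (Z = -6 + 0 = -6)
Q(l, s) = l
A = -894 (A = (-12 - 36) - 846 = -48 - 846 = -894)
u = sqrt(14) (u = sqrt(13 + 1) = sqrt(14) ≈ 3.7417)
A*u = -894*sqrt(14)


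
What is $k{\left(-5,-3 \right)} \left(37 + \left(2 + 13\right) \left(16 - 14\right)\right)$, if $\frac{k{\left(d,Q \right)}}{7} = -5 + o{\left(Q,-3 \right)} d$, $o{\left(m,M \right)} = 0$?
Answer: $-2345$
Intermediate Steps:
$k{\left(d,Q \right)} = -35$ ($k{\left(d,Q \right)} = 7 \left(-5 + 0 d\right) = 7 \left(-5 + 0\right) = 7 \left(-5\right) = -35$)
$k{\left(-5,-3 \right)} \left(37 + \left(2 + 13\right) \left(16 - 14\right)\right) = - 35 \left(37 + \left(2 + 13\right) \left(16 - 14\right)\right) = - 35 \left(37 + 15 \cdot 2\right) = - 35 \left(37 + 30\right) = \left(-35\right) 67 = -2345$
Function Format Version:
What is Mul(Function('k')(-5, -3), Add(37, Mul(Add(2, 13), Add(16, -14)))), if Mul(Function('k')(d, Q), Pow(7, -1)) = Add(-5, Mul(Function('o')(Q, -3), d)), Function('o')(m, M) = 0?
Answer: -2345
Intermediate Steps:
Function('k')(d, Q) = -35 (Function('k')(d, Q) = Mul(7, Add(-5, Mul(0, d))) = Mul(7, Add(-5, 0)) = Mul(7, -5) = -35)
Mul(Function('k')(-5, -3), Add(37, Mul(Add(2, 13), Add(16, -14)))) = Mul(-35, Add(37, Mul(Add(2, 13), Add(16, -14)))) = Mul(-35, Add(37, Mul(15, 2))) = Mul(-35, Add(37, 30)) = Mul(-35, 67) = -2345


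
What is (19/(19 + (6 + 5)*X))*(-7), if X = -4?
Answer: 133/25 ≈ 5.3200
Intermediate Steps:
(19/(19 + (6 + 5)*X))*(-7) = (19/(19 + (6 + 5)*(-4)))*(-7) = (19/(19 + 11*(-4)))*(-7) = (19/(19 - 44))*(-7) = (19/(-25))*(-7) = (19*(-1/25))*(-7) = -19/25*(-7) = 133/25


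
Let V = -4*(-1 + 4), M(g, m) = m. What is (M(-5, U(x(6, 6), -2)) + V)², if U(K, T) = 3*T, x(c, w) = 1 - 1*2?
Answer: 324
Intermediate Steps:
x(c, w) = -1 (x(c, w) = 1 - 2 = -1)
V = -12 (V = -4*3 = -12)
(M(-5, U(x(6, 6), -2)) + V)² = (3*(-2) - 12)² = (-6 - 12)² = (-18)² = 324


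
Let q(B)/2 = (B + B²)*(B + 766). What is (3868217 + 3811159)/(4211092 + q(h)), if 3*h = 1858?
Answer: 51835788/7213604435 ≈ 0.0071858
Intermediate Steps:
h = 1858/3 (h = (⅓)*1858 = 1858/3 ≈ 619.33)
q(B) = 2*(766 + B)*(B + B²) (q(B) = 2*((B + B²)*(B + 766)) = 2*((B + B²)*(766 + B)) = 2*((766 + B)*(B + B²)) = 2*(766 + B)*(B + B²))
(3868217 + 3811159)/(4211092 + q(h)) = (3868217 + 3811159)/(4211092 + 2*(1858/3)*(766 + (1858/3)² + 767*(1858/3))) = 7679376/(4211092 + 2*(1858/3)*(766 + 3452164/9 + 1425086/3)) = 7679376/(4211092 + 2*(1858/3)*(7734316/9)) = 7679376/(4211092 + 28740718256/27) = 7679376/(28854417740/27) = 7679376*(27/28854417740) = 51835788/7213604435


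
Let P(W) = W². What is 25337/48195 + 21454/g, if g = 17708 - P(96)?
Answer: 624568667/204635970 ≈ 3.0521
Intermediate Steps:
g = 8492 (g = 17708 - 1*96² = 17708 - 1*9216 = 17708 - 9216 = 8492)
25337/48195 + 21454/g = 25337/48195 + 21454/8492 = 25337*(1/48195) + 21454*(1/8492) = 25337/48195 + 10727/4246 = 624568667/204635970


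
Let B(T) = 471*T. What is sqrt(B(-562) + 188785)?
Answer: I*sqrt(75917) ≈ 275.53*I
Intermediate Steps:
sqrt(B(-562) + 188785) = sqrt(471*(-562) + 188785) = sqrt(-264702 + 188785) = sqrt(-75917) = I*sqrt(75917)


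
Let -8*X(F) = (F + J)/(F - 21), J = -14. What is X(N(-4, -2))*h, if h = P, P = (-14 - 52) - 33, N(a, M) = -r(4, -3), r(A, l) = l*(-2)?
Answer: 55/6 ≈ 9.1667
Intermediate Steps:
r(A, l) = -2*l
N(a, M) = -6 (N(a, M) = -(-2)*(-3) = -1*6 = -6)
P = -99 (P = -66 - 33 = -99)
X(F) = -(-14 + F)/(8*(-21 + F)) (X(F) = -(F - 14)/(8*(F - 21)) = -(-14 + F)/(8*(-21 + F)))
h = -99
X(N(-4, -2))*h = ((14 - 1*(-6))/(8*(-21 - 6)))*(-99) = ((1/8)*(14 + 6)/(-27))*(-99) = ((1/8)*(-1/27)*20)*(-99) = -5/54*(-99) = 55/6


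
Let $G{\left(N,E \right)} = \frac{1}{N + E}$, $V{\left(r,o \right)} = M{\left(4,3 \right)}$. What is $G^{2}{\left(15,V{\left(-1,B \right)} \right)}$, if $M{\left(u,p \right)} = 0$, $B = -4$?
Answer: $\frac{1}{225} \approx 0.0044444$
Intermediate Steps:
$V{\left(r,o \right)} = 0$
$G{\left(N,E \right)} = \frac{1}{E + N}$
$G^{2}{\left(15,V{\left(-1,B \right)} \right)} = \left(\frac{1}{0 + 15}\right)^{2} = \left(\frac{1}{15}\right)^{2} = \frac{1}{225}$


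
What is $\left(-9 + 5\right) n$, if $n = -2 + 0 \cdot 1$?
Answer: $8$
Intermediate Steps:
$n = -2$ ($n = -2 + 0 = -2$)
$\left(-9 + 5\right) n = \left(-9 + 5\right) \left(-2\right) = \left(-4\right) \left(-2\right) = 8$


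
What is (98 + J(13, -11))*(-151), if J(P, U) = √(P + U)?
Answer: -14798 - 151*√2 ≈ -15012.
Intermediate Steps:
(98 + J(13, -11))*(-151) = (98 + √(13 - 11))*(-151) = (98 + √2)*(-151) = -14798 - 151*√2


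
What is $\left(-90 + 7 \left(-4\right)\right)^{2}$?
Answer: $13924$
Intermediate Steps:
$\left(-90 + 7 \left(-4\right)\right)^{2} = \left(-90 - 28\right)^{2} = \left(-118\right)^{2} = 13924$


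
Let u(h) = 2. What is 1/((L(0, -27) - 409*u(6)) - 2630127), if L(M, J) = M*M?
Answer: -1/2630945 ≈ -3.8009e-7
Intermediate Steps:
L(M, J) = M**2
1/((L(0, -27) - 409*u(6)) - 2630127) = 1/((0**2 - 409*2) - 2630127) = 1/((0 - 818) - 2630127) = 1/(-818 - 2630127) = 1/(-2630945) = -1/2630945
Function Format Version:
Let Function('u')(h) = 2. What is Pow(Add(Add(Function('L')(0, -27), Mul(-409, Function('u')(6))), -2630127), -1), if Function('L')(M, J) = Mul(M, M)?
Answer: Rational(-1, 2630945) ≈ -3.8009e-7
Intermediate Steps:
Function('L')(M, J) = Pow(M, 2)
Pow(Add(Add(Function('L')(0, -27), Mul(-409, Function('u')(6))), -2630127), -1) = Pow(Add(Add(Pow(0, 2), Mul(-409, 2)), -2630127), -1) = Pow(Add(Add(0, -818), -2630127), -1) = Pow(Add(-818, -2630127), -1) = Pow(-2630945, -1) = Rational(-1, 2630945)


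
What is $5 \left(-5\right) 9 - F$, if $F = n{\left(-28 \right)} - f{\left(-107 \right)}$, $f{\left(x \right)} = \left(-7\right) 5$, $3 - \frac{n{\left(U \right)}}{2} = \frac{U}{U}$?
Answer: $-264$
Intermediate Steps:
$n{\left(U \right)} = 4$ ($n{\left(U \right)} = 6 - 2 \frac{U}{U} = 6 - 2 = 4$)
$f{\left(x \right)} = -35$
$F = 39$ ($F = 4 - -35 = 4 + 35 = 39$)
$5 \left(-5\right) 9 - F = 5 \left(-5\right) 9 - 39 = \left(-25\right) 9 - 39 = -225 - 39 = -264$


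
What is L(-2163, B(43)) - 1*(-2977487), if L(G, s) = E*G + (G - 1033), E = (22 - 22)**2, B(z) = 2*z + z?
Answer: 2974291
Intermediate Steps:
B(z) = 3*z
E = 0 (E = 0**2 = 0)
L(G, s) = -1033 + G (L(G, s) = 0*G + (G - 1033) = 0 + (-1033 + G) = -1033 + G)
L(-2163, B(43)) - 1*(-2977487) = (-1033 - 2163) - 1*(-2977487) = -3196 + 2977487 = 2974291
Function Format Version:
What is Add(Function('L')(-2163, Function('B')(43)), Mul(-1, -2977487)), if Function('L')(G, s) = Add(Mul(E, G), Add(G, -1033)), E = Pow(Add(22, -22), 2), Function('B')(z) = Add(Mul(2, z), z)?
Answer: 2974291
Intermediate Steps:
Function('B')(z) = Mul(3, z)
E = 0 (E = Pow(0, 2) = 0)
Function('L')(G, s) = Add(-1033, G) (Function('L')(G, s) = Add(Mul(0, G), Add(G, -1033)) = Add(0, Add(-1033, G)) = Add(-1033, G))
Add(Function('L')(-2163, Function('B')(43)), Mul(-1, -2977487)) = Add(Add(-1033, -2163), Mul(-1, -2977487)) = Add(-3196, 2977487) = 2974291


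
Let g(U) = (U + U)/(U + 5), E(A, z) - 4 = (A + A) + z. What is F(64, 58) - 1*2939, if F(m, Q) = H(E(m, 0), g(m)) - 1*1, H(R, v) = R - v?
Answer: -193880/69 ≈ -2809.9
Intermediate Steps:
E(A, z) = 4 + z + 2*A (E(A, z) = 4 + ((A + A) + z) = 4 + (2*A + z) = 4 + (z + 2*A) = 4 + z + 2*A)
g(U) = 2*U/(5 + U) (g(U) = (2*U)/(5 + U) = 2*U/(5 + U))
F(m, Q) = 3 + 2*m - 2*m/(5 + m) (F(m, Q) = ((4 + 0 + 2*m) - 2*m/(5 + m)) - 1*1 = ((4 + 2*m) - 2*m/(5 + m)) - 1 = (4 + 2*m - 2*m/(5 + m)) - 1 = 3 + 2*m - 2*m/(5 + m))
F(64, 58) - 1*2939 = (15 + 2*64**2 + 11*64)/(5 + 64) - 1*2939 = (15 + 2*4096 + 704)/69 - 2939 = (15 + 8192 + 704)/69 - 2939 = (1/69)*8911 - 2939 = 8911/69 - 2939 = -193880/69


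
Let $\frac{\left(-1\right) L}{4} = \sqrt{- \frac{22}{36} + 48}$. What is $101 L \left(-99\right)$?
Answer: $6666 \sqrt{1706} \approx 2.7533 \cdot 10^{5}$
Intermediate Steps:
$L = - \frac{2 \sqrt{1706}}{3}$ ($L = - 4 \sqrt{- \frac{22}{36} + 48} = - 4 \sqrt{\left(-22\right) \frac{1}{36} + 48} = - 4 \sqrt{- \frac{11}{18} + 48} = - 4 \sqrt{\frac{853}{18}} = - 4 \frac{\sqrt{1706}}{6} = - \frac{2 \sqrt{1706}}{3} \approx -27.536$)
$101 L \left(-99\right) = 101 \left(- \frac{2 \sqrt{1706}}{3}\right) \left(-99\right) = - \frac{202 \sqrt{1706}}{3} \left(-99\right) = 6666 \sqrt{1706}$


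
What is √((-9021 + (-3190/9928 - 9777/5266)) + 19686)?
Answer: √455383650598568543/6535106 ≈ 103.26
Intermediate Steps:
√((-9021 + (-3190/9928 - 9777/5266)) + 19686) = √((-9021 + (-3190*1/9928 - 9777*1/5266)) + 19686) = √((-9021 + (-1595/4964 - 9777/5266)) + 19686) = √((-9021 - 28466149/13070212) + 19686) = √(-117934848601/13070212 + 19686) = √(139365344831/13070212) = √455383650598568543/6535106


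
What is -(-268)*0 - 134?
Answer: -134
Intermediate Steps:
-(-268)*0 - 134 = -67*0 - 134 = 0 - 134 = -134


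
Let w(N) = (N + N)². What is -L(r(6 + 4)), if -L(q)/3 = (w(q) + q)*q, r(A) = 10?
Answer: 12300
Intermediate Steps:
w(N) = 4*N² (w(N) = (2*N)² = 4*N²)
L(q) = -3*q*(q + 4*q²) (L(q) = -3*(4*q² + q)*q = -3*(q + 4*q²)*q = -3*q*(q + 4*q²))
-L(r(6 + 4)) = -10²*(-3 - 12*10) = -100*(-3 - 120) = -100*(-123) = -1*(-12300) = 12300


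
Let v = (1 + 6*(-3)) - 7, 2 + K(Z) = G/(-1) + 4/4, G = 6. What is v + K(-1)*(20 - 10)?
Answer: -94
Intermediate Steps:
K(Z) = -7 (K(Z) = -2 + (6/(-1) + 4/4) = -2 + (6*(-1) + 4*(¼)) = -2 + (-6 + 1) = -2 - 5 = -7)
v = -24 (v = (1 - 18) - 7 = -17 - 7 = -24)
v + K(-1)*(20 - 10) = -24 - 7*(20 - 10) = -24 - 7*10 = -24 - 70 = -94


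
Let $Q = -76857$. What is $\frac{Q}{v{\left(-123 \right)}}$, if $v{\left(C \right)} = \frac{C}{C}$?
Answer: $-76857$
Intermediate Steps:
$v{\left(C \right)} = 1$
$\frac{Q}{v{\left(-123 \right)}} = - \frac{76857}{1} = \left(-76857\right) 1 = -76857$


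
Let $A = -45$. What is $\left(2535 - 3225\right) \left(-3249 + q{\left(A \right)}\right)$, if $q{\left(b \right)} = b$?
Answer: $2272860$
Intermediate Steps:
$\left(2535 - 3225\right) \left(-3249 + q{\left(A \right)}\right) = \left(2535 - 3225\right) \left(-3249 - 45\right) = \left(-690\right) \left(-3294\right) = 2272860$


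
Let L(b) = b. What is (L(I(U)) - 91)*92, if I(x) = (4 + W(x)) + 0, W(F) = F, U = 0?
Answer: -8004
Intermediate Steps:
I(x) = 4 + x (I(x) = (4 + x) + 0 = 4 + x)
(L(I(U)) - 91)*92 = ((4 + 0) - 91)*92 = (4 - 91)*92 = -87*92 = -8004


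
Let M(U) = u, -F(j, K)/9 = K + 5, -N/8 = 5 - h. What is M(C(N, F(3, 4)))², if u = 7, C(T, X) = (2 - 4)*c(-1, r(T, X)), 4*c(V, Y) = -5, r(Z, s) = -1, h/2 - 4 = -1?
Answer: 49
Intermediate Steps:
h = 6 (h = 8 + 2*(-1) = 8 - 2 = 6)
c(V, Y) = -5/4 (c(V, Y) = (¼)*(-5) = -5/4)
N = 8 (N = -8*(5 - 1*6) = -8*(5 - 6) = -8*(-1) = 8)
F(j, K) = -45 - 9*K (F(j, K) = -9*(K + 5) = -9*(5 + K) = -45 - 9*K)
C(T, X) = 5/2 (C(T, X) = (2 - 4)*(-5/4) = -2*(-5/4) = 5/2)
M(U) = 7
M(C(N, F(3, 4)))² = 7² = 49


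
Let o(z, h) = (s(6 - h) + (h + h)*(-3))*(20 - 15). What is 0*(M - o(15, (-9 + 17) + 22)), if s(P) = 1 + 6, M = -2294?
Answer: 0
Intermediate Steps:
s(P) = 7
o(z, h) = 35 - 30*h (o(z, h) = (7 + (h + h)*(-3))*(20 - 15) = (7 + (2*h)*(-3))*5 = (7 - 6*h)*5 = 35 - 30*h)
0*(M - o(15, (-9 + 17) + 22)) = 0*(-2294 - (35 - 30*((-9 + 17) + 22))) = 0*(-2294 - (35 - 30*(8 + 22))) = 0*(-2294 - (35 - 30*30)) = 0*(-2294 - (35 - 900)) = 0*(-2294 - 1*(-865)) = 0*(-2294 + 865) = 0*(-1429) = 0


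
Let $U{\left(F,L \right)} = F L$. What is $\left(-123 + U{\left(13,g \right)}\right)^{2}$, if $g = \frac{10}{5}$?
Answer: $9409$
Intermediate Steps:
$g = 2$ ($g = 10 \cdot \frac{1}{5} = 2$)
$\left(-123 + U{\left(13,g \right)}\right)^{2} = \left(-123 + 13 \cdot 2\right)^{2} = \left(-123 + 26\right)^{2} = \left(-97\right)^{2} = 9409$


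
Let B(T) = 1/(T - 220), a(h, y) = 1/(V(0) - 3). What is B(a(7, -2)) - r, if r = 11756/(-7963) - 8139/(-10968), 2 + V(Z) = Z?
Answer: 23389761377/32053113528 ≈ 0.72972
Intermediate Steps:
V(Z) = -2 + Z
a(h, y) = -⅕ (a(h, y) = 1/((-2 + 0) - 3) = 1/(-2 - 3) = 1/(-5) = -⅕)
B(T) = 1/(-220 + T)
r = -21376317/29112728 (r = 11756*(-1/7963) - 8139*(-1/10968) = -11756/7963 + 2713/3656 = -21376317/29112728 ≈ -0.73426)
B(a(7, -2)) - r = 1/(-220 - ⅕) - 1*(-21376317/29112728) = 1/(-1101/5) + 21376317/29112728 = -5/1101 + 21376317/29112728 = 23389761377/32053113528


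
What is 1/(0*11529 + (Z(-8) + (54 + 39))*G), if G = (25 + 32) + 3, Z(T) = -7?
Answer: 1/5160 ≈ 0.00019380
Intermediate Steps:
G = 60 (G = 57 + 3 = 60)
1/(0*11529 + (Z(-8) + (54 + 39))*G) = 1/(0*11529 + (-7 + (54 + 39))*60) = 1/(0 + (-7 + 93)*60) = 1/(0 + 86*60) = 1/(0 + 5160) = 1/5160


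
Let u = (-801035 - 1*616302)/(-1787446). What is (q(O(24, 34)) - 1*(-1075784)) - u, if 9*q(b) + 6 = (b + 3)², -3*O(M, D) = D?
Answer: 155756276248153/144783126 ≈ 1.0758e+6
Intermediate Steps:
O(M, D) = -D/3
u = 1417337/1787446 (u = (-801035 - 616302)*(-1/1787446) = -1417337*(-1/1787446) = 1417337/1787446 ≈ 0.79294)
q(b) = -⅔ + (3 + b)²/9 (q(b) = -⅔ + (b + 3)²/9 = -⅔ + (3 + b)²/9)
(q(O(24, 34)) - 1*(-1075784)) - u = ((-⅔ + (3 - ⅓*34)²/9) - 1*(-1075784)) - 1*1417337/1787446 = ((-⅔ + (3 - 34/3)²/9) + 1075784) - 1417337/1787446 = ((-⅔ + (-25/3)²/9) + 1075784) - 1417337/1787446 = ((-⅔ + (⅑)*(625/9)) + 1075784) - 1417337/1787446 = ((-⅔ + 625/81) + 1075784) - 1417337/1787446 = (571/81 + 1075784) - 1417337/1787446 = 87139075/81 - 1417337/1787446 = 155756276248153/144783126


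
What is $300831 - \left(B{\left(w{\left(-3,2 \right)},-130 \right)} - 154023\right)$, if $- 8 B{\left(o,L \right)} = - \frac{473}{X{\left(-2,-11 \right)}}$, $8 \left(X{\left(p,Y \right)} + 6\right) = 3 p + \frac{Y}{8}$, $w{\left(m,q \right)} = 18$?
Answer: $\frac{201504106}{443} \approx 4.5486 \cdot 10^{5}$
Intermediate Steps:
$X{\left(p,Y \right)} = -6 + \frac{Y}{64} + \frac{3 p}{8}$ ($X{\left(p,Y \right)} = -6 + \frac{3 p + \frac{Y}{8}}{8} = -6 + \left(\frac{Y}{64} + \frac{3 p}{8}\right) = -6 + \frac{Y}{64} + \frac{3 p}{8}$)
$B{\left(o,L \right)} = - \frac{3784}{443}$ ($B{\left(o,L \right)} = - \frac{\left(-473\right) \frac{1}{-6 + \frac{1}{64} \left(-11\right) + \frac{3}{8} \left(-2\right)}}{8} = - \frac{\left(-473\right) \frac{1}{-6 - \frac{11}{64} - \frac{3}{4}}}{8} = - \frac{\left(-473\right) \frac{1}{- \frac{443}{64}}}{8} = - \frac{\left(-473\right) \left(- \frac{64}{443}\right)}{8} = \left(- \frac{1}{8}\right) \frac{30272}{443} = - \frac{3784}{443}$)
$300831 - \left(B{\left(w{\left(-3,2 \right)},-130 \right)} - 154023\right) = 300831 - \left(- \frac{3784}{443} - 154023\right) = 300831 - - \frac{68235973}{443} = 300831 + \frac{68235973}{443} = \frac{201504106}{443}$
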